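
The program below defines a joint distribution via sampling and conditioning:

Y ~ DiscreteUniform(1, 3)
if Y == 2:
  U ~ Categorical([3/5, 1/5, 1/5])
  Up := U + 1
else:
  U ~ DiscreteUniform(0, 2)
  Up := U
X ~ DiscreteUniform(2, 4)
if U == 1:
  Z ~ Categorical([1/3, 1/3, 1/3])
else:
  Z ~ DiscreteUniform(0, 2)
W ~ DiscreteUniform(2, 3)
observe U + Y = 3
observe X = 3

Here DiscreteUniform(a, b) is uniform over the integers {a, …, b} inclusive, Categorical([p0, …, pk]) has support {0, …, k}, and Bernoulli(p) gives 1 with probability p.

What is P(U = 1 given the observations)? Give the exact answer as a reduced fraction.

Enumerate traces; 18 have nonzero weight after conditioning:
  (Y=1, U=2, X=3, Z=0, W=2) weight 1/162
  (Y=1, U=2, X=3, Z=0, W=3) weight 1/162
  (Y=1, U=2, X=3, Z=1, W=2) weight 1/162
  (Y=1, U=2, X=3, Z=1, W=3) weight 1/162
  (Y=1, U=2, X=3, Z=2, W=2) weight 1/162
  (Y=1, U=2, X=3, Z=2, W=3) weight 1/162
  (Y=2, U=1, X=3, Z=0, W=2) weight 1/270
  (Y=2, U=1, X=3, Z=0, W=3) weight 1/270
  (Y=3, U=0, X=3, Z=0, W=2) weight 1/162
  … 9 more
Group by U:
  weight(U=0) = 1/27
  weight(U=1) = 1/45
  weight(U=2) = 1/27
Total weight = 1/27 + 1/45 + 1/27 = 13/135
P(U=0 | obs) = 1/27 / 13/135 = 5/13
P(U=1 | obs) = 1/45 / 13/135 = 3/13
P(U=2 | obs) = 1/27 / 13/135 = 5/13

P(U = 1 | obs) = 3/13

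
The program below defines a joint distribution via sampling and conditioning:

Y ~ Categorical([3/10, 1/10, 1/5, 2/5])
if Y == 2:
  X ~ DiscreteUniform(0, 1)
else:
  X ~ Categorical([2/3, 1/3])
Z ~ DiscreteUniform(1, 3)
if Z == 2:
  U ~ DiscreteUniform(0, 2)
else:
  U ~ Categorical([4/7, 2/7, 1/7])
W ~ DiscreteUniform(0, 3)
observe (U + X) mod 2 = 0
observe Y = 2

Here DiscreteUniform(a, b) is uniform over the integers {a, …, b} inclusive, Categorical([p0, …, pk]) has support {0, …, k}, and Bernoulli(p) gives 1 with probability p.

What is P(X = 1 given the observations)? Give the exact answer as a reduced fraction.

P(X = 1 | obs) = 19/63

Enumerate traces; 36 have nonzero weight after conditioning:
  (Y=2, X=0, Z=1, U=0, W=0) weight 1/210
  (Y=2, X=0, Z=1, U=0, W=1) weight 1/210
  (Y=2, X=0, Z=1, U=0, W=2) weight 1/210
  (Y=2, X=0, Z=1, U=0, W=3) weight 1/210
  (Y=2, X=0, Z=1, U=2, W=0) weight 1/840
  (Y=2, X=0, Z=1, U=2, W=1) weight 1/840
  (Y=2, X=0, Z=1, U=2, W=2) weight 1/840
  (Y=2, X=0, Z=1, U=2, W=3) weight 1/840
  (Y=2, X=1, Z=1, U=1, W=0) weight 1/420
  … 27 more
Group by X:
  weight(X=0) = 22/315
  weight(X=1) = 19/630
Total weight = 22/315 + 19/630 = 1/10
P(X=0 | obs) = 22/315 / 1/10 = 44/63
P(X=1 | obs) = 19/630 / 1/10 = 19/63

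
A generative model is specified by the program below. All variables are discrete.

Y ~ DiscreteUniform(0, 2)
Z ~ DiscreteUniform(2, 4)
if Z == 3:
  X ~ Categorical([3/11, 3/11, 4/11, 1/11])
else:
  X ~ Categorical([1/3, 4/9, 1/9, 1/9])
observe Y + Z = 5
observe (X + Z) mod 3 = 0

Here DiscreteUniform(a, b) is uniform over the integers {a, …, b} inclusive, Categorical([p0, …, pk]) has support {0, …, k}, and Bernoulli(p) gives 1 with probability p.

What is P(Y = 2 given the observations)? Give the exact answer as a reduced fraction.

P(Y = 2 | obs) = 36/47

Enumerate traces; 3 have nonzero weight after conditioning:
  (Y=1, Z=4, X=2) weight 1/81
  (Y=2, Z=3, X=0) weight 1/33
  (Y=2, Z=3, X=3) weight 1/99
Group by Y:
  weight(Y=1) = 1/81
  weight(Y=2) = 4/99
Total weight = 1/81 + 4/99 = 47/891
P(Y=1 | obs) = 1/81 / 47/891 = 11/47
P(Y=2 | obs) = 4/99 / 47/891 = 36/47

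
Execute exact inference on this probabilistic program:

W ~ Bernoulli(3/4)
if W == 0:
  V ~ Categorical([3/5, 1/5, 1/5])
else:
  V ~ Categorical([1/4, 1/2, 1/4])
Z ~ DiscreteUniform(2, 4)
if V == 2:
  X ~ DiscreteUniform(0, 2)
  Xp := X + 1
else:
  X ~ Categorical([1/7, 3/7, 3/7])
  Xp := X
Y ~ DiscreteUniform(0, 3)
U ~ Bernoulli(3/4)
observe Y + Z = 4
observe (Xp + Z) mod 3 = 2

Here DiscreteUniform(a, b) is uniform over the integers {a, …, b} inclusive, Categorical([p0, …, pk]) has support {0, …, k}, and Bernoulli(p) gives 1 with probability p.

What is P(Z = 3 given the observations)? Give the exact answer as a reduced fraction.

P(Z = 3 | obs) = 341/840

Enumerate traces; 36 have nonzero weight after conditioning:
  (W=0, V=0, Z=2, X=0, Y=2, U=0) weight 1/2240
  (W=0, V=0, Z=2, X=0, Y=2, U=1) weight 3/2240
  (W=0, V=0, Z=3, X=2, Y=1, U=0) weight 3/2240
  (W=0, V=0, Z=3, X=2, Y=1, U=1) weight 9/2240
  (W=0, V=0, Z=4, X=1, Y=0, U=0) weight 3/2240
  (W=0, V=0, Z=4, X=1, Y=0, U=1) weight 9/2240
  (W=0, V=1, Z=2, X=0, Y=2, U=0) weight 1/6720
  (W=0, V=1, Z=2, X=0, Y=2, U=1) weight 1/2240
  … 28 more
Group by Z:
  weight(Z=2) = 79/5040
  weight(Z=3) = 341/10080
  weight(Z=4) = 341/10080
Total weight = 79/5040 + 341/10080 + 341/10080 = 1/12
P(Z=2 | obs) = 79/5040 / 1/12 = 79/420
P(Z=3 | obs) = 341/10080 / 1/12 = 341/840
P(Z=4 | obs) = 341/10080 / 1/12 = 341/840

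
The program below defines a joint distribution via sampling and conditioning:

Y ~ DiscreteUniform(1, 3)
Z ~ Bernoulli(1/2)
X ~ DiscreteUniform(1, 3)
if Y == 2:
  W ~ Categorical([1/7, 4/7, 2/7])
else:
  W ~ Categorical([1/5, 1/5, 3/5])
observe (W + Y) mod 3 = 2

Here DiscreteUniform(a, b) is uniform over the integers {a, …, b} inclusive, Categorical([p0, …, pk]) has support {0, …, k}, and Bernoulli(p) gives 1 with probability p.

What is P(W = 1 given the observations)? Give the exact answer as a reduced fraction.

Enumerate traces; 18 have nonzero weight after conditioning:
  (Y=1, Z=0, X=1, W=1) weight 1/90
  (Y=1, Z=0, X=2, W=1) weight 1/90
  (Y=1, Z=0, X=3, W=1) weight 1/90
  (Y=1, Z=1, X=1, W=1) weight 1/90
  (Y=1, Z=1, X=2, W=1) weight 1/90
  (Y=1, Z=1, X=3, W=1) weight 1/90
  (Y=2, Z=0, X=1, W=0) weight 1/126
  (Y=2, Z=0, X=2, W=0) weight 1/126
  (Y=3, Z=0, X=1, W=2) weight 1/30
  … 9 more
Group by W:
  weight(W=0) = 1/21
  weight(W=1) = 1/15
  weight(W=2) = 1/5
Total weight = 1/21 + 1/15 + 1/5 = 11/35
P(W=0 | obs) = 1/21 / 11/35 = 5/33
P(W=1 | obs) = 1/15 / 11/35 = 7/33
P(W=2 | obs) = 1/5 / 11/35 = 7/11

P(W = 1 | obs) = 7/33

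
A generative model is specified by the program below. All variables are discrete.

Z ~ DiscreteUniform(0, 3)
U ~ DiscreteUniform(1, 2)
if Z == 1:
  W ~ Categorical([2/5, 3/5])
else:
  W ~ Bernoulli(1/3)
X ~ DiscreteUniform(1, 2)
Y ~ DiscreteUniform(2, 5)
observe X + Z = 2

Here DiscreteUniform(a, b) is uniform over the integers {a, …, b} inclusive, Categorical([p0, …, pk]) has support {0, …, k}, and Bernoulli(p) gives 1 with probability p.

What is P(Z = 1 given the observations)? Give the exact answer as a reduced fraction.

Enumerate traces; 32 have nonzero weight after conditioning:
  (Z=0, U=1, W=0, X=2, Y=2) weight 1/96
  (Z=0, U=1, W=0, X=2, Y=3) weight 1/96
  (Z=0, U=1, W=0, X=2, Y=4) weight 1/96
  (Z=0, U=1, W=0, X=2, Y=5) weight 1/96
  (Z=0, U=1, W=1, X=2, Y=2) weight 1/192
  (Z=0, U=1, W=1, X=2, Y=3) weight 1/192
  (Z=0, U=1, W=1, X=2, Y=4) weight 1/192
  (Z=0, U=1, W=1, X=2, Y=5) weight 1/192
  (Z=1, U=1, W=0, X=1, Y=2) weight 1/160
  … 23 more
Group by Z:
  weight(Z=0) = 1/8
  weight(Z=1) = 1/8
Total weight = 1/8 + 1/8 = 1/4
P(Z=0 | obs) = 1/8 / 1/4 = 1/2
P(Z=1 | obs) = 1/8 / 1/4 = 1/2

P(Z = 1 | obs) = 1/2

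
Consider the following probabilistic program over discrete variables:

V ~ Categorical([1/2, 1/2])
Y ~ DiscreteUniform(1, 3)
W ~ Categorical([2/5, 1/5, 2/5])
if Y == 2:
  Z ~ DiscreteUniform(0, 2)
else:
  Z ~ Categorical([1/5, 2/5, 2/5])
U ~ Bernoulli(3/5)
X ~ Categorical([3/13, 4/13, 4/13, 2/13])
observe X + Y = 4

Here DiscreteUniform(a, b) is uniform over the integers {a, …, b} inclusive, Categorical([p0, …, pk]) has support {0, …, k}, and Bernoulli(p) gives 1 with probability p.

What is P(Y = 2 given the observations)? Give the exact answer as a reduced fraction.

P(Y = 2 | obs) = 2/5

Enumerate traces; 108 have nonzero weight after conditioning:
  (V=0, Y=1, W=0, Z=0, U=0, X=3) weight 4/4875
  (V=0, Y=1, W=0, Z=0, U=1, X=3) weight 2/1625
  (V=0, Y=1, W=0, Z=1, U=0, X=3) weight 8/4875
  (V=0, Y=1, W=0, Z=1, U=1, X=3) weight 4/1625
  (V=0, Y=1, W=0, Z=2, U=0, X=3) weight 8/4875
  (V=0, Y=1, W=0, Z=2, U=1, X=3) weight 4/1625
  (V=0, Y=1, W=1, Z=0, U=0, X=3) weight 2/4875
  (V=0, Y=1, W=1, Z=0, U=1, X=3) weight 1/1625
  (V=0, Y=2, W=0, Z=0, U=0, X=2) weight 8/2925
  (V=0, Y=3, W=0, Z=0, U=0, X=1) weight 8/4875
  … 98 more
Group by Y:
  weight(Y=1) = 2/39
  weight(Y=2) = 4/39
  weight(Y=3) = 4/39
Total weight = 2/39 + 4/39 + 4/39 = 10/39
P(Y=1 | obs) = 2/39 / 10/39 = 1/5
P(Y=2 | obs) = 4/39 / 10/39 = 2/5
P(Y=3 | obs) = 4/39 / 10/39 = 2/5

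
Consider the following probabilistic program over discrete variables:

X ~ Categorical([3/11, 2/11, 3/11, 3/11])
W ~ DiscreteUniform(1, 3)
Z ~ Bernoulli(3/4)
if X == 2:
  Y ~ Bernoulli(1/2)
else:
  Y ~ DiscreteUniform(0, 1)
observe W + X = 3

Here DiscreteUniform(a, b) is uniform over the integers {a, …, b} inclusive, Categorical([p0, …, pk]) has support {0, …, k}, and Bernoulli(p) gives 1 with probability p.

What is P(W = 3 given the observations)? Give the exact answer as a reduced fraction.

P(W = 3 | obs) = 3/8

Enumerate traces; 12 have nonzero weight after conditioning:
  (X=0, W=3, Z=0, Y=0) weight 1/88
  (X=0, W=3, Z=0, Y=1) weight 1/88
  (X=0, W=3, Z=1, Y=0) weight 3/88
  (X=0, W=3, Z=1, Y=1) weight 3/88
  (X=1, W=2, Z=0, Y=0) weight 1/132
  (X=1, W=2, Z=0, Y=1) weight 1/132
  (X=1, W=2, Z=1, Y=0) weight 1/44
  (X=1, W=2, Z=1, Y=1) weight 1/44
  (X=2, W=1, Z=0, Y=0) weight 1/88
  … 3 more
Group by W:
  weight(W=1) = 1/11
  weight(W=2) = 2/33
  weight(W=3) = 1/11
Total weight = 1/11 + 2/33 + 1/11 = 8/33
P(W=1 | obs) = 1/11 / 8/33 = 3/8
P(W=2 | obs) = 2/33 / 8/33 = 1/4
P(W=3 | obs) = 1/11 / 8/33 = 3/8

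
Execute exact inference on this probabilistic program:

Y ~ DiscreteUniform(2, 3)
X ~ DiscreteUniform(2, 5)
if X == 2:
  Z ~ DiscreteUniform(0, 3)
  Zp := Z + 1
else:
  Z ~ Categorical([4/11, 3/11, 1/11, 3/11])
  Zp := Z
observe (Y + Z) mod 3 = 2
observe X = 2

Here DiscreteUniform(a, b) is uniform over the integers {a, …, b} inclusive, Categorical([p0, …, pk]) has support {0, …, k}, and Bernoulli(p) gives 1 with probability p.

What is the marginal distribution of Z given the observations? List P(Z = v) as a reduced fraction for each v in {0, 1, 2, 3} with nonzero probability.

P(Z=0) = 1/3, P(Z=2) = 1/3, P(Z=3) = 1/3

Enumerate traces; 3 have nonzero weight after conditioning:
  (Y=2, X=2, Z=0) weight 1/32
  (Y=2, X=2, Z=3) weight 1/32
  (Y=3, X=2, Z=2) weight 1/32
Group by Z:
  weight(Z=0) = 1/32
  weight(Z=2) = 1/32
  weight(Z=3) = 1/32
Total weight = 1/32 + 1/32 + 1/32 = 3/32
P(Z=0 | obs) = 1/32 / 3/32 = 1/3
P(Z=2 | obs) = 1/32 / 3/32 = 1/3
P(Z=3 | obs) = 1/32 / 3/32 = 1/3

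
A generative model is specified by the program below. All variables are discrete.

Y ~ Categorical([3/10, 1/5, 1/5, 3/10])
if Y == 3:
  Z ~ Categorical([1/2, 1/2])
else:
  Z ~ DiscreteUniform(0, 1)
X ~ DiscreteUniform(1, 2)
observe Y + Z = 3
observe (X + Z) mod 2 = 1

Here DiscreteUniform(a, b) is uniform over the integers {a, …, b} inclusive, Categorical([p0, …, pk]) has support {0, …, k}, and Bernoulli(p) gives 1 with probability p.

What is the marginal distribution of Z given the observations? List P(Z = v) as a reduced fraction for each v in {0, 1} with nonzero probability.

P(Z=0) = 3/5, P(Z=1) = 2/5

Enumerate traces; 2 have nonzero weight after conditioning:
  (Y=2, Z=1, X=2) weight 1/20
  (Y=3, Z=0, X=1) weight 3/40
Group by Z:
  weight(Z=0) = 3/40
  weight(Z=1) = 1/20
Total weight = 3/40 + 1/20 = 1/8
P(Z=0 | obs) = 3/40 / 1/8 = 3/5
P(Z=1 | obs) = 1/20 / 1/8 = 2/5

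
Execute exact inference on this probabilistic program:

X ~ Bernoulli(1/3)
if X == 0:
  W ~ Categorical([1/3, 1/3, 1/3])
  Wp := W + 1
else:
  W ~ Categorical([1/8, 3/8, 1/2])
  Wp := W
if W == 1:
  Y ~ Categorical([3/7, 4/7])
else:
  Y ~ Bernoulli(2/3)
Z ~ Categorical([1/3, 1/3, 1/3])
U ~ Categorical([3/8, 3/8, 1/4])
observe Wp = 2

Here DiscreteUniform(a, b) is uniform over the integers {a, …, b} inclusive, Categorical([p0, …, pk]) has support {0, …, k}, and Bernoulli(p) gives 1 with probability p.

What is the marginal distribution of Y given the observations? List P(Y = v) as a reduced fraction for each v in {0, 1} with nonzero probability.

P(Y=0) = 19/49, P(Y=1) = 30/49

Enumerate traces; 36 have nonzero weight after conditioning:
  (X=0, W=1, Y=0, Z=0, U=0) weight 1/84
  (X=0, W=1, Y=0, Z=0, U=1) weight 1/84
  (X=0, W=1, Y=0, Z=0, U=2) weight 1/126
  (X=0, W=1, Y=0, Z=1, U=0) weight 1/84
  (X=0, W=1, Y=0, Z=1, U=1) weight 1/84
  (X=0, W=1, Y=0, Z=1, U=2) weight 1/126
  (X=0, W=1, Y=0, Z=2, U=0) weight 1/84
  (X=0, W=1, Y=0, Z=2, U=1) weight 1/84
  (X=0, W=1, Y=1, Z=0, U=0) weight 1/63
  … 27 more
Group by Y:
  weight(Y=0) = 19/126
  weight(Y=1) = 5/21
Total weight = 19/126 + 5/21 = 7/18
P(Y=0 | obs) = 19/126 / 7/18 = 19/49
P(Y=1 | obs) = 5/21 / 7/18 = 30/49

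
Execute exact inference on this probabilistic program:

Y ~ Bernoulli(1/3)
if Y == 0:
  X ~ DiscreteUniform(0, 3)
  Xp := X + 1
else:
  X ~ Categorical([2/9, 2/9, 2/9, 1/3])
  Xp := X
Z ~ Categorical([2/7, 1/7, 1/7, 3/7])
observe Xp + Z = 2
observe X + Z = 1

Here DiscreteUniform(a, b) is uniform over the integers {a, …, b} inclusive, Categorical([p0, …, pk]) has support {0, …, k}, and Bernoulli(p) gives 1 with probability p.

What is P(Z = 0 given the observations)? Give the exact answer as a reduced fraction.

P(Z = 0 | obs) = 2/3

Enumerate traces; 2 have nonzero weight after conditioning:
  (Y=0, X=0, Z=1) weight 1/42
  (Y=0, X=1, Z=0) weight 1/21
Group by Z:
  weight(Z=0) = 1/21
  weight(Z=1) = 1/42
Total weight = 1/21 + 1/42 = 1/14
P(Z=0 | obs) = 1/21 / 1/14 = 2/3
P(Z=1 | obs) = 1/42 / 1/14 = 1/3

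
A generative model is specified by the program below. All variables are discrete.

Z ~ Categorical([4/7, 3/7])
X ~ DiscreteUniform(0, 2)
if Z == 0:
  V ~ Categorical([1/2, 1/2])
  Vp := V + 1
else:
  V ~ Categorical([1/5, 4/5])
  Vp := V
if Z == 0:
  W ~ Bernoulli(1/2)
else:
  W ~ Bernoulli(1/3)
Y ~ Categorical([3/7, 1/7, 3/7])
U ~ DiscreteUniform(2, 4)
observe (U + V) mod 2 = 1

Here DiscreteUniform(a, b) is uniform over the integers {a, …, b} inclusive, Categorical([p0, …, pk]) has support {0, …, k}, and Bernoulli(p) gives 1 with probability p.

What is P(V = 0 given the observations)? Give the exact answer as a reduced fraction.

P(V = 0 | obs) = 13/57

Enumerate traces; 108 have nonzero weight after conditioning:
  (Z=0, X=0, V=0, W=0, Y=0, U=3) weight 1/147
  (Z=0, X=0, V=0, W=0, Y=1, U=3) weight 1/441
  (Z=0, X=0, V=0, W=0, Y=2, U=3) weight 1/147
  (Z=0, X=0, V=0, W=1, Y=0, U=3) weight 1/147
  (Z=0, X=0, V=0, W=1, Y=1, U=3) weight 1/441
  (Z=0, X=0, V=0, W=1, Y=2, U=3) weight 1/147
  (Z=0, X=0, V=1, W=0, Y=0, U=2) weight 1/147
  (Z=0, X=0, V=1, W=0, Y=0, U=4) weight 1/147
  … 100 more
Group by V:
  weight(V=0) = 13/105
  weight(V=1) = 44/105
Total weight = 13/105 + 44/105 = 19/35
P(V=0 | obs) = 13/105 / 19/35 = 13/57
P(V=1 | obs) = 44/105 / 19/35 = 44/57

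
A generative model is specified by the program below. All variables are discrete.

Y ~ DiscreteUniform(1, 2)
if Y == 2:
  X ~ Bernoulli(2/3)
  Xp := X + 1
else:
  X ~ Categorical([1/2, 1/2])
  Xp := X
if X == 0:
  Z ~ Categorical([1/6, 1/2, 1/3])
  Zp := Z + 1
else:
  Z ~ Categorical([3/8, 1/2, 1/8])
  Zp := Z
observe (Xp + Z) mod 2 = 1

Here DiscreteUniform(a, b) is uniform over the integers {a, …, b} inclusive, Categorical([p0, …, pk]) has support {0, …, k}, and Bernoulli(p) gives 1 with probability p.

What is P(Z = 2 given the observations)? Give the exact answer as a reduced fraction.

P(Z = 2 | obs) = 25/144

Enumerate traces; 6 have nonzero weight after conditioning:
  (Y=1, X=0, Z=1) weight 1/8
  (Y=1, X=1, Z=0) weight 3/32
  (Y=1, X=1, Z=2) weight 1/32
  (Y=2, X=0, Z=0) weight 1/36
  (Y=2, X=0, Z=2) weight 1/18
  (Y=2, X=1, Z=1) weight 1/6
Group by Z:
  weight(Z=0) = 35/288
  weight(Z=1) = 7/24
  weight(Z=2) = 25/288
Total weight = 35/288 + 7/24 + 25/288 = 1/2
P(Z=0 | obs) = 35/288 / 1/2 = 35/144
P(Z=1 | obs) = 7/24 / 1/2 = 7/12
P(Z=2 | obs) = 25/288 / 1/2 = 25/144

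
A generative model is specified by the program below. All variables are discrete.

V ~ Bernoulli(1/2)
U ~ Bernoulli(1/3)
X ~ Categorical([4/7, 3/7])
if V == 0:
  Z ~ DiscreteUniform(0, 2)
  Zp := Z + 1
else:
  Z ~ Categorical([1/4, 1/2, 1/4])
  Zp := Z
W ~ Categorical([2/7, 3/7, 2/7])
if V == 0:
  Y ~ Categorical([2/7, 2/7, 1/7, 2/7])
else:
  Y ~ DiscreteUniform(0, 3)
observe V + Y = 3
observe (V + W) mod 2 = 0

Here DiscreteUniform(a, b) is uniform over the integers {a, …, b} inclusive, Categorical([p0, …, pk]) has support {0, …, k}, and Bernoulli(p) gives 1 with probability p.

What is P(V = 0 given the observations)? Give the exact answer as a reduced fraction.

P(V = 0 | obs) = 32/53

Enumerate traces; 36 have nonzero weight after conditioning:
  (V=0, U=0, X=0, Z=0, W=0, Y=3) weight 16/3087
  (V=0, U=0, X=0, Z=0, W=2, Y=3) weight 16/3087
  (V=0, U=0, X=0, Z=1, W=0, Y=3) weight 16/3087
  (V=0, U=0, X=0, Z=1, W=2, Y=3) weight 16/3087
  (V=0, U=0, X=0, Z=2, W=0, Y=3) weight 16/3087
  (V=0, U=0, X=0, Z=2, W=2, Y=3) weight 16/3087
  (V=0, U=0, X=1, Z=0, W=0, Y=3) weight 4/1029
  (V=0, U=0, X=1, Z=0, W=2, Y=3) weight 4/1029
  (V=1, U=0, X=0, Z=0, W=1, Y=2) weight 1/196
  … 27 more
Group by V:
  weight(V=0) = 4/49
  weight(V=1) = 3/56
Total weight = 4/49 + 3/56 = 53/392
P(V=0 | obs) = 4/49 / 53/392 = 32/53
P(V=1 | obs) = 3/56 / 53/392 = 21/53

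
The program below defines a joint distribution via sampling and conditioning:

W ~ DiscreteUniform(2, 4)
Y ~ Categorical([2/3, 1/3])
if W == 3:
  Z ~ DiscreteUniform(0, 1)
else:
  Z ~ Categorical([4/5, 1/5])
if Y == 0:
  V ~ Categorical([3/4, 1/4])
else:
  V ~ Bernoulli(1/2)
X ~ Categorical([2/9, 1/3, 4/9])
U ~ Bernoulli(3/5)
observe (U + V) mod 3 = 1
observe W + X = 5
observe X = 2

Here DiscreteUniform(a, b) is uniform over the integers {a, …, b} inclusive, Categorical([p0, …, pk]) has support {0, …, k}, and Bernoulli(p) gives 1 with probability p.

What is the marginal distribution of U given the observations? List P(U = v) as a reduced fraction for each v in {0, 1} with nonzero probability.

Enumerate traces; 8 have nonzero weight after conditioning:
  (W=3, Y=0, Z=0, V=0, X=2, U=1) weight 1/45
  (W=3, Y=0, Z=0, V=1, X=2, U=0) weight 2/405
  (W=3, Y=0, Z=1, V=0, X=2, U=1) weight 1/45
  (W=3, Y=0, Z=1, V=1, X=2, U=0) weight 2/405
  (W=3, Y=1, Z=0, V=0, X=2, U=1) weight 1/135
  (W=3, Y=1, Z=0, V=1, X=2, U=0) weight 2/405
  (W=3, Y=1, Z=1, V=0, X=2, U=1) weight 1/135
  (W=3, Y=1, Z=1, V=1, X=2, U=0) weight 2/405
Group by U:
  weight(U=0) = 8/405
  weight(U=1) = 8/135
Total weight = 8/405 + 8/135 = 32/405
P(U=0 | obs) = 8/405 / 32/405 = 1/4
P(U=1 | obs) = 8/135 / 32/405 = 3/4

P(U=0) = 1/4, P(U=1) = 3/4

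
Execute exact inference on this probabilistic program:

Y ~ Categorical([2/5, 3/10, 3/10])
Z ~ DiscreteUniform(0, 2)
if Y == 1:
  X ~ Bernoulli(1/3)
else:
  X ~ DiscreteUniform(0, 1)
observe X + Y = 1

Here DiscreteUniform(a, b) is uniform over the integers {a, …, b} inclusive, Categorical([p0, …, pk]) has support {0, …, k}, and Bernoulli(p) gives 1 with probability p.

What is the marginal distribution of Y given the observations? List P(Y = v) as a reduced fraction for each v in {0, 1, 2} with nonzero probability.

Enumerate traces; 6 have nonzero weight after conditioning:
  (Y=0, Z=0, X=1) weight 1/15
  (Y=0, Z=1, X=1) weight 1/15
  (Y=0, Z=2, X=1) weight 1/15
  (Y=1, Z=0, X=0) weight 1/15
  (Y=1, Z=1, X=0) weight 1/15
  (Y=1, Z=2, X=0) weight 1/15
Group by Y:
  weight(Y=0) = 1/5
  weight(Y=1) = 1/5
Total weight = 1/5 + 1/5 = 2/5
P(Y=0 | obs) = 1/5 / 2/5 = 1/2
P(Y=1 | obs) = 1/5 / 2/5 = 1/2

P(Y=0) = 1/2, P(Y=1) = 1/2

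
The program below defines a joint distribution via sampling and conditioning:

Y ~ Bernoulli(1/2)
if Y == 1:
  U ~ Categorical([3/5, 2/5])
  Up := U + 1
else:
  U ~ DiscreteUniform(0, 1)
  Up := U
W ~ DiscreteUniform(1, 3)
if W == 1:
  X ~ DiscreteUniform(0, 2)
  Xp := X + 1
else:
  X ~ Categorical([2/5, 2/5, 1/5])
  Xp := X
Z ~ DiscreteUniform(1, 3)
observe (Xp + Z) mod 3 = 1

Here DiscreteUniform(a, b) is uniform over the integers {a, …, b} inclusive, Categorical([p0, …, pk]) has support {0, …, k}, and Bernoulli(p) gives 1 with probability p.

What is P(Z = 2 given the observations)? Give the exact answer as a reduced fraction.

P(Z = 2 | obs) = 11/45

Enumerate traces; 36 have nonzero weight after conditioning:
  (Y=0, U=0, W=1, X=0, Z=3) weight 1/108
  (Y=0, U=0, W=1, X=1, Z=2) weight 1/108
  (Y=0, U=0, W=1, X=2, Z=1) weight 1/108
  (Y=0, U=0, W=2, X=0, Z=1) weight 1/90
  (Y=0, U=0, W=2, X=1, Z=3) weight 1/90
  (Y=0, U=0, W=2, X=2, Z=2) weight 1/180
  (Y=0, U=0, W=3, X=0, Z=1) weight 1/90
  (Y=0, U=0, W=3, X=1, Z=3) weight 1/90
  … 28 more
Group by Z:
  weight(Z=1) = 17/135
  weight(Z=2) = 11/135
  weight(Z=3) = 17/135
Total weight = 17/135 + 11/135 + 17/135 = 1/3
P(Z=1 | obs) = 17/135 / 1/3 = 17/45
P(Z=2 | obs) = 11/135 / 1/3 = 11/45
P(Z=3 | obs) = 17/135 / 1/3 = 17/45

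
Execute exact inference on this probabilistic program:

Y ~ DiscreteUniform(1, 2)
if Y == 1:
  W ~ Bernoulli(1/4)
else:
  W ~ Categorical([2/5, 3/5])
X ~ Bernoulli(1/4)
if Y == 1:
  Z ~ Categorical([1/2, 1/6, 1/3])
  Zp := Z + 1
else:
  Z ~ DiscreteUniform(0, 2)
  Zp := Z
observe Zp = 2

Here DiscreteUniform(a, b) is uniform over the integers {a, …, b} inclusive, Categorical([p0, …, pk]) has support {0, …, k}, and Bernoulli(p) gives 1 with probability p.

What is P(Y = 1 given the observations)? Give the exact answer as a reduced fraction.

P(Y = 1 | obs) = 1/3

Enumerate traces; 8 have nonzero weight after conditioning:
  (Y=1, W=0, X=0, Z=1) weight 3/64
  (Y=1, W=0, X=1, Z=1) weight 1/64
  (Y=1, W=1, X=0, Z=1) weight 1/64
  (Y=1, W=1, X=1, Z=1) weight 1/192
  (Y=2, W=0, X=0, Z=2) weight 1/20
  (Y=2, W=0, X=1, Z=2) weight 1/60
  (Y=2, W=1, X=0, Z=2) weight 3/40
  (Y=2, W=1, X=1, Z=2) weight 1/40
Group by Y:
  weight(Y=1) = 1/12
  weight(Y=2) = 1/6
Total weight = 1/12 + 1/6 = 1/4
P(Y=1 | obs) = 1/12 / 1/4 = 1/3
P(Y=2 | obs) = 1/6 / 1/4 = 2/3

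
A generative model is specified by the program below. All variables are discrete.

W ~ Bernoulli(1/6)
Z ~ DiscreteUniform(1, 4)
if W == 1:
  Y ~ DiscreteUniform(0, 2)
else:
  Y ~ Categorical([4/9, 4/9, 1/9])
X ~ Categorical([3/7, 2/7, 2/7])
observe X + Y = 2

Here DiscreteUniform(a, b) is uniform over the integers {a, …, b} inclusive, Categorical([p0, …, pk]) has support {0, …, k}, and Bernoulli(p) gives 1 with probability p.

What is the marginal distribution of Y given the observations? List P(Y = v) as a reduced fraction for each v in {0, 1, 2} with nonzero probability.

Enumerate traces; 24 have nonzero weight after conditioning:
  (W=0, Z=1, Y=0, X=2) weight 5/189
  (W=0, Z=1, Y=1, X=1) weight 5/189
  (W=0, Z=1, Y=2, X=0) weight 5/504
  (W=0, Z=2, Y=0, X=2) weight 5/189
  (W=0, Z=2, Y=1, X=1) weight 5/189
  (W=0, Z=2, Y=2, X=0) weight 5/504
  (W=0, Z=3, Y=0, X=2) weight 5/189
  (W=0, Z=3, Y=1, X=1) weight 5/189
  … 16 more
Group by Y:
  weight(Y=0) = 23/189
  weight(Y=1) = 23/189
  weight(Y=2) = 4/63
Total weight = 23/189 + 23/189 + 4/63 = 58/189
P(Y=0 | obs) = 23/189 / 58/189 = 23/58
P(Y=1 | obs) = 23/189 / 58/189 = 23/58
P(Y=2 | obs) = 4/63 / 58/189 = 6/29

P(Y=0) = 23/58, P(Y=1) = 23/58, P(Y=2) = 6/29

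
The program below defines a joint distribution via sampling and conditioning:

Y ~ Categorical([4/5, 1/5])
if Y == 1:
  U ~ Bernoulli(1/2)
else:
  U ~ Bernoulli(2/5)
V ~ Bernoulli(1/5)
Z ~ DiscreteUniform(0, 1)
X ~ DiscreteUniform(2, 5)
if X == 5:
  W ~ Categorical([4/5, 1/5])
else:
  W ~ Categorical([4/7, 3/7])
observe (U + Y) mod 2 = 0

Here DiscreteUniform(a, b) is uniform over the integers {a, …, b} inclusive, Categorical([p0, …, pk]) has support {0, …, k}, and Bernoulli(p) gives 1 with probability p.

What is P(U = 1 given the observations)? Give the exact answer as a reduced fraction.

Enumerate traces; 64 have nonzero weight after conditioning:
  (Y=0, U=0, V=0, Z=0, X=2, W=0) weight 24/875
  (Y=0, U=0, V=0, Z=0, X=2, W=1) weight 18/875
  (Y=0, U=0, V=0, Z=0, X=3, W=0) weight 24/875
  (Y=0, U=0, V=0, Z=0, X=3, W=1) weight 18/875
  (Y=0, U=0, V=0, Z=0, X=4, W=0) weight 24/875
  (Y=0, U=0, V=0, Z=0, X=4, W=1) weight 18/875
  (Y=0, U=0, V=0, Z=0, X=5, W=0) weight 24/625
  (Y=0, U=0, V=0, Z=0, X=5, W=1) weight 6/625
  (Y=1, U=1, V=0, Z=0, X=2, W=0) weight 1/175
  … 55 more
Group by U:
  weight(U=0) = 12/25
  weight(U=1) = 1/10
Total weight = 12/25 + 1/10 = 29/50
P(U=0 | obs) = 12/25 / 29/50 = 24/29
P(U=1 | obs) = 1/10 / 29/50 = 5/29

P(U = 1 | obs) = 5/29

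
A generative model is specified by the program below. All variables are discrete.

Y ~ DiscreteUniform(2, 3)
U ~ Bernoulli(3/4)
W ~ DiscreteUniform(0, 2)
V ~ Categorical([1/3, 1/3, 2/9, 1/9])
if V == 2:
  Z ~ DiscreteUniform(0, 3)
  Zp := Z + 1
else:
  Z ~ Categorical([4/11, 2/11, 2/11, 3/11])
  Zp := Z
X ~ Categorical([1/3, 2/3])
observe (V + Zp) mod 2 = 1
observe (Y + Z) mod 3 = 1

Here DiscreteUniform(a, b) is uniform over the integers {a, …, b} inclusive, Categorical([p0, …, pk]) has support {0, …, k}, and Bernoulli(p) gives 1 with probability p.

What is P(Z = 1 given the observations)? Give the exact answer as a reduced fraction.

P(Z = 1 | obs) = 4/13

Enumerate traces; 48 have nonzero weight after conditioning:
  (Y=2, U=0, W=0, V=1, Z=2, X=0) weight 1/1188
  (Y=2, U=0, W=0, V=1, Z=2, X=1) weight 1/594
  (Y=2, U=0, W=0, V=2, Z=2, X=0) weight 1/1296
  (Y=2, U=0, W=0, V=2, Z=2, X=1) weight 1/648
  (Y=2, U=0, W=0, V=3, Z=2, X=0) weight 1/3564
  (Y=2, U=0, W=0, V=3, Z=2, X=1) weight 1/1782
  (Y=2, U=0, W=1, V=1, Z=2, X=0) weight 1/1188
  (Y=2, U=0, W=1, V=1, Z=2, X=1) weight 1/594
  (Y=3, U=0, W=0, V=0, Z=1, X=0) weight 1/1188
  … 39 more
Group by Z:
  weight(Z=1) = 1/33
  weight(Z=2) = 3/44
Total weight = 1/33 + 3/44 = 13/132
P(Z=1 | obs) = 1/33 / 13/132 = 4/13
P(Z=2 | obs) = 3/44 / 13/132 = 9/13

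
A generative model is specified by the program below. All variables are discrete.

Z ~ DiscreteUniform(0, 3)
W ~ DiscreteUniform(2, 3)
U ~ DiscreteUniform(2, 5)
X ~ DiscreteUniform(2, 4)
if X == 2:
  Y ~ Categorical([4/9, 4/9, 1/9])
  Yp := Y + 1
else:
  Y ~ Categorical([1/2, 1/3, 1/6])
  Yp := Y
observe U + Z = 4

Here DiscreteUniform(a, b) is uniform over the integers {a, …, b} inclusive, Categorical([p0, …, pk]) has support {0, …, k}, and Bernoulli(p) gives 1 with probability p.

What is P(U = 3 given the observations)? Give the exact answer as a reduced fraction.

Enumerate traces; 54 have nonzero weight after conditioning:
  (Z=0, W=2, U=4, X=2, Y=0) weight 1/216
  (Z=0, W=2, U=4, X=2, Y=1) weight 1/216
  (Z=0, W=2, U=4, X=2, Y=2) weight 1/864
  (Z=0, W=2, U=4, X=3, Y=0) weight 1/192
  (Z=0, W=2, U=4, X=3, Y=1) weight 1/288
  (Z=0, W=2, U=4, X=3, Y=2) weight 1/576
  (Z=0, W=2, U=4, X=4, Y=0) weight 1/192
  (Z=0, W=2, U=4, X=4, Y=1) weight 1/288
  (Z=1, W=2, U=3, X=2, Y=0) weight 1/216
  (Z=2, W=2, U=2, X=2, Y=0) weight 1/216
  … 44 more
Group by U:
  weight(U=2) = 1/16
  weight(U=3) = 1/16
  weight(U=4) = 1/16
Total weight = 1/16 + 1/16 + 1/16 = 3/16
P(U=2 | obs) = 1/16 / 3/16 = 1/3
P(U=3 | obs) = 1/16 / 3/16 = 1/3
P(U=4 | obs) = 1/16 / 3/16 = 1/3

P(U = 3 | obs) = 1/3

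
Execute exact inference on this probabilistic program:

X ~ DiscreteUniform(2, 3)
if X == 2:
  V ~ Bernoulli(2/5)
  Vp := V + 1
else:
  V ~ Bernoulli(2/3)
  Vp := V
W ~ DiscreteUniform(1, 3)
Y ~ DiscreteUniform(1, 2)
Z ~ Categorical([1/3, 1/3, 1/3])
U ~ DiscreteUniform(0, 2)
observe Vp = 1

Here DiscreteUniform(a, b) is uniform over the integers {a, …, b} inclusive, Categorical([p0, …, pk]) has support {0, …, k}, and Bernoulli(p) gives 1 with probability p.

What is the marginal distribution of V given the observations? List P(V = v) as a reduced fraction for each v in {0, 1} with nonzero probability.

Enumerate traces; 108 have nonzero weight after conditioning:
  (X=2, V=0, W=1, Y=1, Z=0, U=0) weight 1/180
  (X=2, V=0, W=1, Y=1, Z=0, U=1) weight 1/180
  (X=2, V=0, W=1, Y=1, Z=0, U=2) weight 1/180
  (X=2, V=0, W=1, Y=1, Z=1, U=0) weight 1/180
  (X=2, V=0, W=1, Y=1, Z=1, U=1) weight 1/180
  (X=2, V=0, W=1, Y=1, Z=1, U=2) weight 1/180
  (X=2, V=0, W=1, Y=1, Z=2, U=0) weight 1/180
  (X=2, V=0, W=1, Y=1, Z=2, U=1) weight 1/180
  (X=3, V=1, W=1, Y=1, Z=0, U=0) weight 1/162
  … 99 more
Group by V:
  weight(V=0) = 3/10
  weight(V=1) = 1/3
Total weight = 3/10 + 1/3 = 19/30
P(V=0 | obs) = 3/10 / 19/30 = 9/19
P(V=1 | obs) = 1/3 / 19/30 = 10/19

P(V=0) = 9/19, P(V=1) = 10/19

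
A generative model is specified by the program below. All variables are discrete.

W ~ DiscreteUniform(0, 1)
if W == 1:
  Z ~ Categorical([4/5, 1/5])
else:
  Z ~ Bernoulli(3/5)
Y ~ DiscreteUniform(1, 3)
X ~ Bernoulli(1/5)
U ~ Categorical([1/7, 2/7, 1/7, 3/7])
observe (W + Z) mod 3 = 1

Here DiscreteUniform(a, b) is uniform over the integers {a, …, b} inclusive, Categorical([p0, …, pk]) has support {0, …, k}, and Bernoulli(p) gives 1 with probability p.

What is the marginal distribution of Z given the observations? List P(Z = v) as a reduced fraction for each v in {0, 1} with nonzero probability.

Enumerate traces; 48 have nonzero weight after conditioning:
  (W=0, Z=1, Y=1, X=0, U=0) weight 2/175
  (W=0, Z=1, Y=1, X=0, U=1) weight 4/175
  (W=0, Z=1, Y=1, X=0, U=2) weight 2/175
  (W=0, Z=1, Y=1, X=0, U=3) weight 6/175
  (W=0, Z=1, Y=1, X=1, U=0) weight 1/350
  (W=0, Z=1, Y=1, X=1, U=1) weight 1/175
  (W=0, Z=1, Y=1, X=1, U=2) weight 1/350
  (W=0, Z=1, Y=1, X=1, U=3) weight 3/350
  (W=1, Z=0, Y=1, X=0, U=0) weight 8/525
  … 39 more
Group by Z:
  weight(Z=0) = 2/5
  weight(Z=1) = 3/10
Total weight = 2/5 + 3/10 = 7/10
P(Z=0 | obs) = 2/5 / 7/10 = 4/7
P(Z=1 | obs) = 3/10 / 7/10 = 3/7

P(Z=0) = 4/7, P(Z=1) = 3/7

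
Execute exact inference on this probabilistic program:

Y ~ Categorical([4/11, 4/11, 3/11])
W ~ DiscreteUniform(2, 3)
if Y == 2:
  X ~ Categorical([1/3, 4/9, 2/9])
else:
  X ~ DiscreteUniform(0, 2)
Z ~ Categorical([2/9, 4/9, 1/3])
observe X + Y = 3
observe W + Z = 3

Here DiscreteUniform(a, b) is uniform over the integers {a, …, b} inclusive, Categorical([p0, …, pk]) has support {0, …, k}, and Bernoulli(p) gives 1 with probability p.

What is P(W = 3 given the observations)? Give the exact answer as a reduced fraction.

Enumerate traces; 4 have nonzero weight after conditioning:
  (Y=1, W=2, X=2, Z=1) weight 8/297
  (Y=1, W=3, X=2, Z=0) weight 4/297
  (Y=2, W=2, X=1, Z=1) weight 8/297
  (Y=2, W=3, X=1, Z=0) weight 4/297
Group by W:
  weight(W=2) = 16/297
  weight(W=3) = 8/297
Total weight = 16/297 + 8/297 = 8/99
P(W=2 | obs) = 16/297 / 8/99 = 2/3
P(W=3 | obs) = 8/297 / 8/99 = 1/3

P(W = 3 | obs) = 1/3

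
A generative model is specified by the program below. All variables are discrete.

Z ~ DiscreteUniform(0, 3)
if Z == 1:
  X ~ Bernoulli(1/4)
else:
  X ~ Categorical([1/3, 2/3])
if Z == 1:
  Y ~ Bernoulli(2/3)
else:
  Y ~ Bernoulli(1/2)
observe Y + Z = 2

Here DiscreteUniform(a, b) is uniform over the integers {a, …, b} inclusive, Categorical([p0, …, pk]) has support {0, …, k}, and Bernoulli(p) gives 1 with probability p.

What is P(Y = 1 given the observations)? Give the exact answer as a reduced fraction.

P(Y = 1 | obs) = 4/7

Enumerate traces; 4 have nonzero weight after conditioning:
  (Z=1, X=0, Y=1) weight 1/8
  (Z=1, X=1, Y=1) weight 1/24
  (Z=2, X=0, Y=0) weight 1/24
  (Z=2, X=1, Y=0) weight 1/12
Group by Y:
  weight(Y=0) = 1/8
  weight(Y=1) = 1/6
Total weight = 1/8 + 1/6 = 7/24
P(Y=0 | obs) = 1/8 / 7/24 = 3/7
P(Y=1 | obs) = 1/6 / 7/24 = 4/7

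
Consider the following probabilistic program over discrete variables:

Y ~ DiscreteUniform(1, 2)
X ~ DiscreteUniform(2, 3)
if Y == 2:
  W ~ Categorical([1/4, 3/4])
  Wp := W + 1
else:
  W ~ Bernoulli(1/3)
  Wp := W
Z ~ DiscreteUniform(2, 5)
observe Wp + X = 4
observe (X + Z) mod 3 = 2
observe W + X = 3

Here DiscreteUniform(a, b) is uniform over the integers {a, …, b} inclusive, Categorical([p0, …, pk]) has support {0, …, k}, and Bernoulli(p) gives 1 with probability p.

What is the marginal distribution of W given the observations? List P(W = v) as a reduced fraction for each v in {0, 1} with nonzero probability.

P(W=0) = 2/5, P(W=1) = 3/5

Enumerate traces; 3 have nonzero weight after conditioning:
  (Y=2, X=2, W=1, Z=3) weight 3/64
  (Y=2, X=3, W=0, Z=2) weight 1/64
  (Y=2, X=3, W=0, Z=5) weight 1/64
Group by W:
  weight(W=0) = 1/32
  weight(W=1) = 3/64
Total weight = 1/32 + 3/64 = 5/64
P(W=0 | obs) = 1/32 / 5/64 = 2/5
P(W=1 | obs) = 3/64 / 5/64 = 3/5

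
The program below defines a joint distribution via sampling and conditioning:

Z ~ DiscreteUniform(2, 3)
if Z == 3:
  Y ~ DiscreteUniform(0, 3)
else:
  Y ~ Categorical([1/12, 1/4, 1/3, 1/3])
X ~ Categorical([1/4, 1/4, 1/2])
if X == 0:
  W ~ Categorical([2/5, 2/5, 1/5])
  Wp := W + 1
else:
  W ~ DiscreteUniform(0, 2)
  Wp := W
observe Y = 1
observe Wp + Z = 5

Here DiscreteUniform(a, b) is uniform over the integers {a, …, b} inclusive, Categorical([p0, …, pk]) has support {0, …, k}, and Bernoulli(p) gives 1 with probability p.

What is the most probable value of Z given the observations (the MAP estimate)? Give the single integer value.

argmax_v P(Z = v | obs) = 3

Enumerate traces; 4 have nonzero weight after conditioning:
  (Z=2, Y=1, X=0, W=2) weight 1/160
  (Z=3, Y=1, X=0, W=1) weight 1/80
  (Z=3, Y=1, X=1, W=2) weight 1/96
  (Z=3, Y=1, X=2, W=2) weight 1/48
Group by Z:
  weight(Z=2) = 1/160
  weight(Z=3) = 7/160
Total weight = 1/160 + 7/160 = 1/20
P(Z=2 | obs) = 1/160 / 1/20 = 1/8
P(Z=3 | obs) = 7/160 / 1/20 = 7/8
argmax = 3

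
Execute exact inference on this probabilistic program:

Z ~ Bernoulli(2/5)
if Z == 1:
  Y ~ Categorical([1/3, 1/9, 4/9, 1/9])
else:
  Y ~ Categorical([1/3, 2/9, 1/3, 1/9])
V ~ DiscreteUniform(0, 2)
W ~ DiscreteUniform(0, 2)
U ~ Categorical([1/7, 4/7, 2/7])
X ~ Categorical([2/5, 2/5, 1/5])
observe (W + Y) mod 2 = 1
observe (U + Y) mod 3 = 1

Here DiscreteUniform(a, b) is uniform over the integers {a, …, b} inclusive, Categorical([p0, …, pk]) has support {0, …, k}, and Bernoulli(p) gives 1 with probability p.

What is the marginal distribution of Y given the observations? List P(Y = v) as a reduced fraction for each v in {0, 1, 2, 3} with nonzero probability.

P(Y=0) = 2/5, P(Y=1) = 8/75, P(Y=2) = 17/75, P(Y=3) = 4/15

Enumerate traces; 108 have nonzero weight after conditioning:
  (Z=0, Y=0, V=0, W=1, U=1, X=0) weight 8/1575
  (Z=0, Y=0, V=0, W=1, U=1, X=1) weight 8/1575
  (Z=0, Y=0, V=0, W=1, U=1, X=2) weight 4/1575
  (Z=0, Y=0, V=1, W=1, U=1, X=0) weight 8/1575
  (Z=0, Y=0, V=1, W=1, U=1, X=1) weight 8/1575
  (Z=0, Y=0, V=1, W=1, U=1, X=2) weight 4/1575
  (Z=0, Y=0, V=2, W=1, U=1, X=0) weight 8/1575
  (Z=0, Y=0, V=2, W=1, U=1, X=1) weight 8/1575
  (Z=0, Y=1, V=0, W=0, U=0, X=0) weight 4/4725
  (Z=0, Y=2, V=0, W=1, U=2, X=0) weight 4/1575
  … 98 more
Group by Y:
  weight(Y=0) = 4/63
  weight(Y=1) = 16/945
  weight(Y=2) = 34/945
  weight(Y=3) = 8/189
Total weight = 4/63 + 16/945 + 34/945 + 8/189 = 10/63
P(Y=0 | obs) = 4/63 / 10/63 = 2/5
P(Y=1 | obs) = 16/945 / 10/63 = 8/75
P(Y=2 | obs) = 34/945 / 10/63 = 17/75
P(Y=3 | obs) = 8/189 / 10/63 = 4/15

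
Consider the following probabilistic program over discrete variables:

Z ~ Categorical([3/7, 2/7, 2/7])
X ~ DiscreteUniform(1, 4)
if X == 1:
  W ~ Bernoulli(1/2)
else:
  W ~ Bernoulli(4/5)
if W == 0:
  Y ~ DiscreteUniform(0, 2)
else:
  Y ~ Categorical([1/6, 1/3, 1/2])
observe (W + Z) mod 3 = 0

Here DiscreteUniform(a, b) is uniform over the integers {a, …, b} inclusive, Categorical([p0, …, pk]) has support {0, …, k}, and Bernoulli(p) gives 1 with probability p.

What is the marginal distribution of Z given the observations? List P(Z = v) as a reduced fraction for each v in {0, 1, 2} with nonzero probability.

Enumerate traces; 24 have nonzero weight after conditioning:
  (Z=0, X=1, W=0, Y=0) weight 1/56
  (Z=0, X=1, W=0, Y=1) weight 1/56
  (Z=0, X=1, W=0, Y=2) weight 1/56
  (Z=0, X=2, W=0, Y=0) weight 1/140
  (Z=0, X=2, W=0, Y=1) weight 1/140
  (Z=0, X=2, W=0, Y=2) weight 1/140
  (Z=0, X=3, W=0, Y=0) weight 1/140
  (Z=0, X=3, W=0, Y=1) weight 1/140
  (Z=2, X=1, W=1, Y=0) weight 1/168
  … 15 more
Group by Z:
  weight(Z=0) = 33/280
  weight(Z=2) = 29/140
Total weight = 33/280 + 29/140 = 13/40
P(Z=0 | obs) = 33/280 / 13/40 = 33/91
P(Z=2 | obs) = 29/140 / 13/40 = 58/91

P(Z=0) = 33/91, P(Z=2) = 58/91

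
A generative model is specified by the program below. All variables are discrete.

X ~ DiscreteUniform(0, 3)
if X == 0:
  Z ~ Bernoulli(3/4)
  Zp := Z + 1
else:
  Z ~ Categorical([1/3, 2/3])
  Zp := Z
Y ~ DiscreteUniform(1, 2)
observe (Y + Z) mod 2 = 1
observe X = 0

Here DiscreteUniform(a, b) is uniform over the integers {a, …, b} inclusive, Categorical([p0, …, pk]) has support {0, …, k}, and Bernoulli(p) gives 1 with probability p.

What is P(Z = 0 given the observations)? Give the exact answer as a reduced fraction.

Enumerate traces; 2 have nonzero weight after conditioning:
  (X=0, Z=0, Y=1) weight 1/32
  (X=0, Z=1, Y=2) weight 3/32
Group by Z:
  weight(Z=0) = 1/32
  weight(Z=1) = 3/32
Total weight = 1/32 + 3/32 = 1/8
P(Z=0 | obs) = 1/32 / 1/8 = 1/4
P(Z=1 | obs) = 3/32 / 1/8 = 3/4

P(Z = 0 | obs) = 1/4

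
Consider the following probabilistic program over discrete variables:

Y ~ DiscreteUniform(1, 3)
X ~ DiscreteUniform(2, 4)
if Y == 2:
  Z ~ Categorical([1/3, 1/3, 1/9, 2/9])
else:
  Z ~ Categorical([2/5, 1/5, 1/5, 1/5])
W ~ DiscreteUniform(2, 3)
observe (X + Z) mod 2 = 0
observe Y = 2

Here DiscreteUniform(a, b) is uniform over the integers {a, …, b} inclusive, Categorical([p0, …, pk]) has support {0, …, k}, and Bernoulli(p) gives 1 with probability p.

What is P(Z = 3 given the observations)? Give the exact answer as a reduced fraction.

P(Z = 3 | obs) = 2/13

Enumerate traces; 12 have nonzero weight after conditioning:
  (Y=2, X=2, Z=0, W=2) weight 1/54
  (Y=2, X=2, Z=0, W=3) weight 1/54
  (Y=2, X=2, Z=2, W=2) weight 1/162
  (Y=2, X=2, Z=2, W=3) weight 1/162
  (Y=2, X=3, Z=1, W=2) weight 1/54
  (Y=2, X=3, Z=1, W=3) weight 1/54
  (Y=2, X=3, Z=3, W=2) weight 1/81
  (Y=2, X=3, Z=3, W=3) weight 1/81
  … 4 more
Group by Z:
  weight(Z=0) = 2/27
  weight(Z=1) = 1/27
  weight(Z=2) = 2/81
  weight(Z=3) = 2/81
Total weight = 2/27 + 1/27 + 2/81 + 2/81 = 13/81
P(Z=0 | obs) = 2/27 / 13/81 = 6/13
P(Z=1 | obs) = 1/27 / 13/81 = 3/13
P(Z=2 | obs) = 2/81 / 13/81 = 2/13
P(Z=3 | obs) = 2/81 / 13/81 = 2/13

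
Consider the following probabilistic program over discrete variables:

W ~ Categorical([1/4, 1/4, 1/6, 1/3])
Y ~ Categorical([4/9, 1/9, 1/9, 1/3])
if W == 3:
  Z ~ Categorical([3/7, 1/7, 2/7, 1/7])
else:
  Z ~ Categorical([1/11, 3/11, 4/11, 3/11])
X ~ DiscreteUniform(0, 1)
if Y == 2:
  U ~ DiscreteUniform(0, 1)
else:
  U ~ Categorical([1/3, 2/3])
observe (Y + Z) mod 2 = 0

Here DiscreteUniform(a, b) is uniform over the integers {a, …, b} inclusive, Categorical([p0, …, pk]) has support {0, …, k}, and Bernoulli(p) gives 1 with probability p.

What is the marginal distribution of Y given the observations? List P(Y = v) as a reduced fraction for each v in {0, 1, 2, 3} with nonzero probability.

Enumerate traces; 128 have nonzero weight after conditioning:
  (W=0, Y=0, Z=0, X=0, U=0) weight 1/594
  (W=0, Y=0, Z=0, X=0, U=1) weight 1/297
  (W=0, Y=0, Z=0, X=1, U=0) weight 1/594
  (W=0, Y=0, Z=0, X=1, U=1) weight 1/297
  (W=0, Y=0, Z=2, X=0, U=0) weight 2/297
  (W=0, Y=0, Z=2, X=0, U=1) weight 4/297
  (W=0, Y=0, Z=2, X=1, U=0) weight 2/297
  (W=0, Y=0, Z=2, X=1, U=1) weight 4/297
  (W=0, Y=1, Z=1, X=0, U=0) weight 1/792
  (W=0, Y=2, Z=0, X=0, U=0) weight 1/1584
  … 118 more
Group by Y:
  weight(Y=0) = 500/2079
  weight(Y=1) = 106/2079
  weight(Y=2) = 125/2079
  weight(Y=3) = 106/693
Total weight = 500/2079 + 106/2079 + 125/2079 + 106/693 = 1049/2079
P(Y=0 | obs) = 500/2079 / 1049/2079 = 500/1049
P(Y=1 | obs) = 106/2079 / 1049/2079 = 106/1049
P(Y=2 | obs) = 125/2079 / 1049/2079 = 125/1049
P(Y=3 | obs) = 106/693 / 1049/2079 = 318/1049

P(Y=0) = 500/1049, P(Y=1) = 106/1049, P(Y=2) = 125/1049, P(Y=3) = 318/1049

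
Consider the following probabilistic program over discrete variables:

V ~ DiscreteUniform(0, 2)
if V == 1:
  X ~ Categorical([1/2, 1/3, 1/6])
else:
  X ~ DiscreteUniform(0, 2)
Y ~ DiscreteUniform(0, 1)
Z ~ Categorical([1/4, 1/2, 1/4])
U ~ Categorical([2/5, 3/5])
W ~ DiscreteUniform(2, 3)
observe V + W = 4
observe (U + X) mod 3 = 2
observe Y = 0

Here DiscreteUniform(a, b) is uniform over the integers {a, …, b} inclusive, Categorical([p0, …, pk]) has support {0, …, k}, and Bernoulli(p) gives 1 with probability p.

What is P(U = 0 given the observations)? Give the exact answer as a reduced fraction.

Enumerate traces; 12 have nonzero weight after conditioning:
  (V=1, X=1, Y=0, Z=0, U=1, W=3) weight 1/240
  (V=1, X=1, Y=0, Z=1, U=1, W=3) weight 1/120
  (V=1, X=1, Y=0, Z=2, U=1, W=3) weight 1/240
  (V=1, X=2, Y=0, Z=0, U=0, W=3) weight 1/720
  (V=1, X=2, Y=0, Z=1, U=0, W=3) weight 1/360
  (V=1, X=2, Y=0, Z=2, U=0, W=3) weight 1/720
  (V=2, X=1, Y=0, Z=0, U=1, W=2) weight 1/240
  (V=2, X=1, Y=0, Z=1, U=1, W=2) weight 1/120
  … 4 more
Group by U:
  weight(U=0) = 1/60
  weight(U=1) = 1/30
Total weight = 1/60 + 1/30 = 1/20
P(U=0 | obs) = 1/60 / 1/20 = 1/3
P(U=1 | obs) = 1/30 / 1/20 = 2/3

P(U = 0 | obs) = 1/3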